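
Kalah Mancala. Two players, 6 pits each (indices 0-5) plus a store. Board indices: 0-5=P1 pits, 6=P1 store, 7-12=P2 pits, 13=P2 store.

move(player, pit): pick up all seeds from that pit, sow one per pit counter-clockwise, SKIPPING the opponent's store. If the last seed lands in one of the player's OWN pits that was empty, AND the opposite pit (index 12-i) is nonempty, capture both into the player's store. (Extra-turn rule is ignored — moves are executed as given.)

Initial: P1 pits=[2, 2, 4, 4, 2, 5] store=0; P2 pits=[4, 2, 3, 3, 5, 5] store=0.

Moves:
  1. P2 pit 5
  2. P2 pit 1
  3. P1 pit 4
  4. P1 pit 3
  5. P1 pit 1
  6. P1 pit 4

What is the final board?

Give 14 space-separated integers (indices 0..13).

Move 1: P2 pit5 -> P1=[3,3,5,5,2,5](0) P2=[4,2,3,3,5,0](1)
Move 2: P2 pit1 -> P1=[3,3,5,5,2,5](0) P2=[4,0,4,4,5,0](1)
Move 3: P1 pit4 -> P1=[3,3,5,5,0,6](1) P2=[4,0,4,4,5,0](1)
Move 4: P1 pit3 -> P1=[3,3,5,0,1,7](2) P2=[5,1,4,4,5,0](1)
Move 5: P1 pit1 -> P1=[3,0,6,1,2,7](2) P2=[5,1,4,4,5,0](1)
Move 6: P1 pit4 -> P1=[3,0,6,1,0,8](3) P2=[5,1,4,4,5,0](1)

Answer: 3 0 6 1 0 8 3 5 1 4 4 5 0 1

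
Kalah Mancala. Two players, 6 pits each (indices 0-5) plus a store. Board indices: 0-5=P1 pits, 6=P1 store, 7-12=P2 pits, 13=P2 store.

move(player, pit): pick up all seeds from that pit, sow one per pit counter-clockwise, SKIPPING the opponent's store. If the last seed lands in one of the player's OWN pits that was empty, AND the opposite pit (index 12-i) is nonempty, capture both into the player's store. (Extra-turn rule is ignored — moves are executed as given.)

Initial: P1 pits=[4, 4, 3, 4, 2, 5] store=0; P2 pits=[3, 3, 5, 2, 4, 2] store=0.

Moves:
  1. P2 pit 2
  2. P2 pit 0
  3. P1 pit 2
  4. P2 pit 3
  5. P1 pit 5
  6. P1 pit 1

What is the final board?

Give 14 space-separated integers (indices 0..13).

Answer: 6 0 1 6 4 0 3 0 5 2 1 7 4 2

Derivation:
Move 1: P2 pit2 -> P1=[5,4,3,4,2,5](0) P2=[3,3,0,3,5,3](1)
Move 2: P2 pit0 -> P1=[5,4,3,4,2,5](0) P2=[0,4,1,4,5,3](1)
Move 3: P1 pit2 -> P1=[5,4,0,5,3,6](0) P2=[0,4,1,4,5,3](1)
Move 4: P2 pit3 -> P1=[6,4,0,5,3,6](0) P2=[0,4,1,0,6,4](2)
Move 5: P1 pit5 -> P1=[6,4,0,5,3,0](1) P2=[1,5,2,1,7,4](2)
Move 6: P1 pit1 -> P1=[6,0,1,6,4,0](3) P2=[0,5,2,1,7,4](2)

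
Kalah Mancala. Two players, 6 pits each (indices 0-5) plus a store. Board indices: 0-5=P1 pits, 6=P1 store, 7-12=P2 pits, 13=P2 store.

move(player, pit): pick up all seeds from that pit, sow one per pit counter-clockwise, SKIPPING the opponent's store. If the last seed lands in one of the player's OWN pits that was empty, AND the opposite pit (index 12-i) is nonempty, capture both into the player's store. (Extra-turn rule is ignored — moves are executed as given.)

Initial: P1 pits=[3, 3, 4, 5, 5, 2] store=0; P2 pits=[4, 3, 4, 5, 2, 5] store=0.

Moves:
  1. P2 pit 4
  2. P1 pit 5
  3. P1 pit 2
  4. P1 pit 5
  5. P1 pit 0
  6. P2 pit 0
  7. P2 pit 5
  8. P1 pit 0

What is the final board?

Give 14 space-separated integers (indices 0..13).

Answer: 0 6 2 8 7 1 3 0 4 5 6 1 0 2

Derivation:
Move 1: P2 pit4 -> P1=[3,3,4,5,5,2](0) P2=[4,3,4,5,0,6](1)
Move 2: P1 pit5 -> P1=[3,3,4,5,5,0](1) P2=[5,3,4,5,0,6](1)
Move 3: P1 pit2 -> P1=[3,3,0,6,6,1](2) P2=[5,3,4,5,0,6](1)
Move 4: P1 pit5 -> P1=[3,3,0,6,6,0](3) P2=[5,3,4,5,0,6](1)
Move 5: P1 pit0 -> P1=[0,4,1,7,6,0](3) P2=[5,3,4,5,0,6](1)
Move 6: P2 pit0 -> P1=[0,4,1,7,6,0](3) P2=[0,4,5,6,1,7](1)
Move 7: P2 pit5 -> P1=[1,5,2,8,7,1](3) P2=[0,4,5,6,1,0](2)
Move 8: P1 pit0 -> P1=[0,6,2,8,7,1](3) P2=[0,4,5,6,1,0](2)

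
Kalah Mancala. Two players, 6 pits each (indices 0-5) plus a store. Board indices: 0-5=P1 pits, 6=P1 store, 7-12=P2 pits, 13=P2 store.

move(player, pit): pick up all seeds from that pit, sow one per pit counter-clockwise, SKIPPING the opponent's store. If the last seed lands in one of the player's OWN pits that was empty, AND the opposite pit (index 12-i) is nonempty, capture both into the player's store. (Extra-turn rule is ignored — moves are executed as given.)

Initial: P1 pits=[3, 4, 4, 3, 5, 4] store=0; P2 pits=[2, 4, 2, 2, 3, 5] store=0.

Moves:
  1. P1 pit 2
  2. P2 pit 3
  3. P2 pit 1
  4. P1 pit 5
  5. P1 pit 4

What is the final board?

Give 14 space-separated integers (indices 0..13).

Move 1: P1 pit2 -> P1=[3,4,0,4,6,5](1) P2=[2,4,2,2,3,5](0)
Move 2: P2 pit3 -> P1=[3,4,0,4,6,5](1) P2=[2,4,2,0,4,6](0)
Move 3: P2 pit1 -> P1=[3,4,0,4,6,5](1) P2=[2,0,3,1,5,7](0)
Move 4: P1 pit5 -> P1=[3,4,0,4,6,0](2) P2=[3,1,4,2,5,7](0)
Move 5: P1 pit4 -> P1=[3,4,0,4,0,1](3) P2=[4,2,5,3,5,7](0)

Answer: 3 4 0 4 0 1 3 4 2 5 3 5 7 0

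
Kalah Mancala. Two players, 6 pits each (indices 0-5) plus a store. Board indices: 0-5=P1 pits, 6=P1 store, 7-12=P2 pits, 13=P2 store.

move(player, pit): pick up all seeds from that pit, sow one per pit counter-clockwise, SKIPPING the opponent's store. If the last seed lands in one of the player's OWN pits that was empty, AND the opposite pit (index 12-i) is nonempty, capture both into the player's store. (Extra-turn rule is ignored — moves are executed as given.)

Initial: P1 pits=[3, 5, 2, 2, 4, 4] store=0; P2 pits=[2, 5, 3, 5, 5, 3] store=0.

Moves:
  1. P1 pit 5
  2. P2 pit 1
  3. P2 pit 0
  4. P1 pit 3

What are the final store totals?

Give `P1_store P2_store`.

Move 1: P1 pit5 -> P1=[3,5,2,2,4,0](1) P2=[3,6,4,5,5,3](0)
Move 2: P2 pit1 -> P1=[4,5,2,2,4,0](1) P2=[3,0,5,6,6,4](1)
Move 3: P2 pit0 -> P1=[4,5,2,2,4,0](1) P2=[0,1,6,7,6,4](1)
Move 4: P1 pit3 -> P1=[4,5,2,0,5,1](1) P2=[0,1,6,7,6,4](1)

Answer: 1 1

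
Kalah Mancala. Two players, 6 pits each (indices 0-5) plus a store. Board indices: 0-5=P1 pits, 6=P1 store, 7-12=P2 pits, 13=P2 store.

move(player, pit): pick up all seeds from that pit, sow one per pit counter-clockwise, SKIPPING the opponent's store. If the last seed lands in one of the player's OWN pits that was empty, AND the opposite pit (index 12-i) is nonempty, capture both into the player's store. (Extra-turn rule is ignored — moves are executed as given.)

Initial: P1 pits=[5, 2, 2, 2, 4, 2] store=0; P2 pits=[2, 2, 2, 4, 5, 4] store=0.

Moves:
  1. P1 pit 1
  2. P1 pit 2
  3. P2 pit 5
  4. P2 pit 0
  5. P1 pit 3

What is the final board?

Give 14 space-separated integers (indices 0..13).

Move 1: P1 pit1 -> P1=[5,0,3,3,4,2](0) P2=[2,2,2,4,5,4](0)
Move 2: P1 pit2 -> P1=[5,0,0,4,5,3](0) P2=[2,2,2,4,5,4](0)
Move 3: P2 pit5 -> P1=[6,1,1,4,5,3](0) P2=[2,2,2,4,5,0](1)
Move 4: P2 pit0 -> P1=[6,1,1,4,5,3](0) P2=[0,3,3,4,5,0](1)
Move 5: P1 pit3 -> P1=[6,1,1,0,6,4](1) P2=[1,3,3,4,5,0](1)

Answer: 6 1 1 0 6 4 1 1 3 3 4 5 0 1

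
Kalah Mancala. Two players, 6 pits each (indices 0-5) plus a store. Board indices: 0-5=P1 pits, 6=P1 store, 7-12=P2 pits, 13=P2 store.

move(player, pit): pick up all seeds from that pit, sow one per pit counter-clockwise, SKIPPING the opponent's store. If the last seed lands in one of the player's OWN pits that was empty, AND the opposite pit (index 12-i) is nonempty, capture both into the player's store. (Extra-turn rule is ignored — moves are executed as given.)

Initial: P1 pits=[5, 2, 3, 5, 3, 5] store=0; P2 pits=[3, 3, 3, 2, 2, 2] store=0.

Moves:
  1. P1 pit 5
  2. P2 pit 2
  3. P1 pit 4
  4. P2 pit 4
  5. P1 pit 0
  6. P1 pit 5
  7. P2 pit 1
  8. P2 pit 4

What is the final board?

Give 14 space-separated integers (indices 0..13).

Answer: 0 3 4 6 1 0 4 6 0 1 5 0 6 2

Derivation:
Move 1: P1 pit5 -> P1=[5,2,3,5,3,0](1) P2=[4,4,4,3,2,2](0)
Move 2: P2 pit2 -> P1=[5,2,3,5,3,0](1) P2=[4,4,0,4,3,3](1)
Move 3: P1 pit4 -> P1=[5,2,3,5,0,1](2) P2=[5,4,0,4,3,3](1)
Move 4: P2 pit4 -> P1=[6,2,3,5,0,1](2) P2=[5,4,0,4,0,4](2)
Move 5: P1 pit0 -> P1=[0,3,4,6,1,2](3) P2=[5,4,0,4,0,4](2)
Move 6: P1 pit5 -> P1=[0,3,4,6,1,0](4) P2=[6,4,0,4,0,4](2)
Move 7: P2 pit1 -> P1=[0,3,4,6,1,0](4) P2=[6,0,1,5,1,5](2)
Move 8: P2 pit4 -> P1=[0,3,4,6,1,0](4) P2=[6,0,1,5,0,6](2)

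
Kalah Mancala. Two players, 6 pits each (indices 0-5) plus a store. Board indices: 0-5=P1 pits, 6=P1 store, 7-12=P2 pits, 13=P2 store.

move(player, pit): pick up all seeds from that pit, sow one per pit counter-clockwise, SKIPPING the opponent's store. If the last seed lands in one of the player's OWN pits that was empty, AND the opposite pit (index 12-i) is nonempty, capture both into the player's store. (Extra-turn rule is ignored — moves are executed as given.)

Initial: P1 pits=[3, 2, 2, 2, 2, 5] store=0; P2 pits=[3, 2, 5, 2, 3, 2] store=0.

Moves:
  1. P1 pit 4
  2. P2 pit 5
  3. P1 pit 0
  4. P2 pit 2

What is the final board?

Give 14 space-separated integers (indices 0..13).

Answer: 1 3 3 3 0 6 4 3 0 0 3 4 1 2

Derivation:
Move 1: P1 pit4 -> P1=[3,2,2,2,0,6](1) P2=[3,2,5,2,3,2](0)
Move 2: P2 pit5 -> P1=[4,2,2,2,0,6](1) P2=[3,2,5,2,3,0](1)
Move 3: P1 pit0 -> P1=[0,3,3,3,0,6](4) P2=[3,0,5,2,3,0](1)
Move 4: P2 pit2 -> P1=[1,3,3,3,0,6](4) P2=[3,0,0,3,4,1](2)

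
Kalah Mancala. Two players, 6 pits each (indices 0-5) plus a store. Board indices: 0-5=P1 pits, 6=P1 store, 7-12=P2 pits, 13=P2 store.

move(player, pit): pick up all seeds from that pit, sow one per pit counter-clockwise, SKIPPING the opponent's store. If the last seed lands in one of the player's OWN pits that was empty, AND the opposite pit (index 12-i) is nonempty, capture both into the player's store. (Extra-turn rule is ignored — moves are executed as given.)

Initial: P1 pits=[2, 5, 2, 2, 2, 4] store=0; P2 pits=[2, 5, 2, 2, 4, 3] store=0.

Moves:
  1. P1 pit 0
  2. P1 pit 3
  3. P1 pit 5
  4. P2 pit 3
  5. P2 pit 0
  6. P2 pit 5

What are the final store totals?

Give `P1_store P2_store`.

Answer: 1 6

Derivation:
Move 1: P1 pit0 -> P1=[0,6,3,2,2,4](0) P2=[2,5,2,2,4,3](0)
Move 2: P1 pit3 -> P1=[0,6,3,0,3,5](0) P2=[2,5,2,2,4,3](0)
Move 3: P1 pit5 -> P1=[0,6,3,0,3,0](1) P2=[3,6,3,3,4,3](0)
Move 4: P2 pit3 -> P1=[0,6,3,0,3,0](1) P2=[3,6,3,0,5,4](1)
Move 5: P2 pit0 -> P1=[0,6,0,0,3,0](1) P2=[0,7,4,0,5,4](5)
Move 6: P2 pit5 -> P1=[1,7,1,0,3,0](1) P2=[0,7,4,0,5,0](6)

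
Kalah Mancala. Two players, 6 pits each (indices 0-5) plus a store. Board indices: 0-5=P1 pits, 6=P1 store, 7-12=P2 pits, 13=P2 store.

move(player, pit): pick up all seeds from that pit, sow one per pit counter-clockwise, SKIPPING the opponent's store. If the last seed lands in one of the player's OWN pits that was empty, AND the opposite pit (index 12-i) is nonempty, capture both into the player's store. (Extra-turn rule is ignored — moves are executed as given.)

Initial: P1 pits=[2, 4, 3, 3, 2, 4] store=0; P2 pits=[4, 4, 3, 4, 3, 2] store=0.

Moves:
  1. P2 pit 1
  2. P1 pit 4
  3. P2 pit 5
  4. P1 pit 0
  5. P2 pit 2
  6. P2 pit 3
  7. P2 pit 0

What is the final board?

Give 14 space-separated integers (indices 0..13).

Move 1: P2 pit1 -> P1=[2,4,3,3,2,4](0) P2=[4,0,4,5,4,3](0)
Move 2: P1 pit4 -> P1=[2,4,3,3,0,5](1) P2=[4,0,4,5,4,3](0)
Move 3: P2 pit5 -> P1=[3,5,3,3,0,5](1) P2=[4,0,4,5,4,0](1)
Move 4: P1 pit0 -> P1=[0,6,4,4,0,5](1) P2=[4,0,4,5,4,0](1)
Move 5: P2 pit2 -> P1=[0,6,4,4,0,5](1) P2=[4,0,0,6,5,1](2)
Move 6: P2 pit3 -> P1=[1,7,5,4,0,5](1) P2=[4,0,0,0,6,2](3)
Move 7: P2 pit0 -> P1=[1,7,5,4,0,5](1) P2=[0,1,1,1,7,2](3)

Answer: 1 7 5 4 0 5 1 0 1 1 1 7 2 3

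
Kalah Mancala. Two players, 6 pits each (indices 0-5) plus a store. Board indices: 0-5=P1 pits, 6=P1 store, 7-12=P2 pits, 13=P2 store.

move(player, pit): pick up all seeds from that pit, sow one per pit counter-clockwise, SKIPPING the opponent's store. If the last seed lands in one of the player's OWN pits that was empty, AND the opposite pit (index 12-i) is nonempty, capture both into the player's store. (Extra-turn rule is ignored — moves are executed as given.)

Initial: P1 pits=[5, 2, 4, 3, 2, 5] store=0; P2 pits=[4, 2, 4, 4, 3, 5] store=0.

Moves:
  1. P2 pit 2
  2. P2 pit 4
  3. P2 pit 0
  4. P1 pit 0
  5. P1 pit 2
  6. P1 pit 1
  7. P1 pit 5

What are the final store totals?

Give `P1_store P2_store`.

Move 1: P2 pit2 -> P1=[5,2,4,3,2,5](0) P2=[4,2,0,5,4,6](1)
Move 2: P2 pit4 -> P1=[6,3,4,3,2,5](0) P2=[4,2,0,5,0,7](2)
Move 3: P2 pit0 -> P1=[6,0,4,3,2,5](0) P2=[0,3,1,6,0,7](6)
Move 4: P1 pit0 -> P1=[0,1,5,4,3,6](1) P2=[0,3,1,6,0,7](6)
Move 5: P1 pit2 -> P1=[0,1,0,5,4,7](2) P2=[1,3,1,6,0,7](6)
Move 6: P1 pit1 -> P1=[0,0,0,5,4,7](9) P2=[1,3,1,0,0,7](6)
Move 7: P1 pit5 -> P1=[0,0,0,5,4,0](10) P2=[2,4,2,1,1,8](6)

Answer: 10 6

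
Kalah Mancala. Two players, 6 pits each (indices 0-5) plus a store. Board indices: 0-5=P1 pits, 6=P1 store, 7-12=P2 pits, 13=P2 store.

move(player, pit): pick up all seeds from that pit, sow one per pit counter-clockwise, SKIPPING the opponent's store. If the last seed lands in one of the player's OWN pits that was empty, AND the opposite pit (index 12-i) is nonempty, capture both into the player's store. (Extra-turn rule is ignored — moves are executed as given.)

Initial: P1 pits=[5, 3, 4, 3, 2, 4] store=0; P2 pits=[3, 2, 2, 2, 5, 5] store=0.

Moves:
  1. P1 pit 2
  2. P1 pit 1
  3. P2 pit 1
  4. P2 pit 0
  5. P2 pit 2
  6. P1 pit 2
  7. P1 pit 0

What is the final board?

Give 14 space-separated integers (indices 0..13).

Answer: 0 1 1 7 5 6 1 0 1 0 5 6 6 1

Derivation:
Move 1: P1 pit2 -> P1=[5,3,0,4,3,5](1) P2=[3,2,2,2,5,5](0)
Move 2: P1 pit1 -> P1=[5,0,1,5,4,5](1) P2=[3,2,2,2,5,5](0)
Move 3: P2 pit1 -> P1=[5,0,1,5,4,5](1) P2=[3,0,3,3,5,5](0)
Move 4: P2 pit0 -> P1=[5,0,1,5,4,5](1) P2=[0,1,4,4,5,5](0)
Move 5: P2 pit2 -> P1=[5,0,1,5,4,5](1) P2=[0,1,0,5,6,6](1)
Move 6: P1 pit2 -> P1=[5,0,0,6,4,5](1) P2=[0,1,0,5,6,6](1)
Move 7: P1 pit0 -> P1=[0,1,1,7,5,6](1) P2=[0,1,0,5,6,6](1)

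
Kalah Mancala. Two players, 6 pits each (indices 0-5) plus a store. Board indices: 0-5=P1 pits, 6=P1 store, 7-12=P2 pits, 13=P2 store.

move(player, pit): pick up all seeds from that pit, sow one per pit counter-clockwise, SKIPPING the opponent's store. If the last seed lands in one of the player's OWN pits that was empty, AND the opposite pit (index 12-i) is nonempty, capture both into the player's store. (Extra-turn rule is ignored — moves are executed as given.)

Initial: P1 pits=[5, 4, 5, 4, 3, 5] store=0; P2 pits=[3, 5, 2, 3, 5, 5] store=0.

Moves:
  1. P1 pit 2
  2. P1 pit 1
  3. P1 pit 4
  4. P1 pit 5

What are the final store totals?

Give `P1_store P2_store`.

Answer: 3 0

Derivation:
Move 1: P1 pit2 -> P1=[5,4,0,5,4,6](1) P2=[4,5,2,3,5,5](0)
Move 2: P1 pit1 -> P1=[5,0,1,6,5,7](1) P2=[4,5,2,3,5,5](0)
Move 3: P1 pit4 -> P1=[5,0,1,6,0,8](2) P2=[5,6,3,3,5,5](0)
Move 4: P1 pit5 -> P1=[6,0,1,6,0,0](3) P2=[6,7,4,4,6,6](0)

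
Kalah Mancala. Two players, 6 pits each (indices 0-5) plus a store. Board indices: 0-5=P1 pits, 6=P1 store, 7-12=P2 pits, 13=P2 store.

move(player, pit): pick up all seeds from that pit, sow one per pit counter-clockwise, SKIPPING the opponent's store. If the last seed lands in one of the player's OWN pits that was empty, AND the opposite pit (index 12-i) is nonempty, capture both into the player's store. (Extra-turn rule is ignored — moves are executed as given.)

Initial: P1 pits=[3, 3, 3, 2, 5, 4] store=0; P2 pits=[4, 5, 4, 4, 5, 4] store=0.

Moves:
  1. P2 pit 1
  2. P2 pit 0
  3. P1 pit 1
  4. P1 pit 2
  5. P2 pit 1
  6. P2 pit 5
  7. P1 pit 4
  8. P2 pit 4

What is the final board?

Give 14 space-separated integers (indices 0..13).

Move 1: P2 pit1 -> P1=[3,3,3,2,5,4](0) P2=[4,0,5,5,6,5](1)
Move 2: P2 pit0 -> P1=[3,3,3,2,5,4](0) P2=[0,1,6,6,7,5](1)
Move 3: P1 pit1 -> P1=[3,0,4,3,6,4](0) P2=[0,1,6,6,7,5](1)
Move 4: P1 pit2 -> P1=[3,0,0,4,7,5](1) P2=[0,1,6,6,7,5](1)
Move 5: P2 pit1 -> P1=[3,0,0,4,7,5](1) P2=[0,0,7,6,7,5](1)
Move 6: P2 pit5 -> P1=[4,1,1,5,7,5](1) P2=[0,0,7,6,7,0](2)
Move 7: P1 pit4 -> P1=[4,1,1,5,0,6](2) P2=[1,1,8,7,8,0](2)
Move 8: P2 pit4 -> P1=[5,2,2,6,1,7](2) P2=[1,1,8,7,0,1](3)

Answer: 5 2 2 6 1 7 2 1 1 8 7 0 1 3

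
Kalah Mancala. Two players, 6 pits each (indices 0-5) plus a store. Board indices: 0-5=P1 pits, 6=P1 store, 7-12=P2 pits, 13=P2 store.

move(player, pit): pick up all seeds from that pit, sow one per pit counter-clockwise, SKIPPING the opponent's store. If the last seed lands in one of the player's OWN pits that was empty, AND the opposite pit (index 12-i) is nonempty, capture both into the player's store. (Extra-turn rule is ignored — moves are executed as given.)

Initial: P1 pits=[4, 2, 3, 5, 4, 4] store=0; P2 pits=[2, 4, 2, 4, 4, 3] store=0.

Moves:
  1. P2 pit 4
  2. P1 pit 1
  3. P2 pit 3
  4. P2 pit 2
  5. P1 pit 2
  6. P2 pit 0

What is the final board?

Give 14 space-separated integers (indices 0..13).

Answer: 6 0 0 0 6 5 1 0 5 0 1 2 5 10

Derivation:
Move 1: P2 pit4 -> P1=[5,3,3,5,4,4](0) P2=[2,4,2,4,0,4](1)
Move 2: P1 pit1 -> P1=[5,0,4,6,5,4](0) P2=[2,4,2,4,0,4](1)
Move 3: P2 pit3 -> P1=[6,0,4,6,5,4](0) P2=[2,4,2,0,1,5](2)
Move 4: P2 pit2 -> P1=[6,0,4,6,5,4](0) P2=[2,4,0,1,2,5](2)
Move 5: P1 pit2 -> P1=[6,0,0,7,6,5](1) P2=[2,4,0,1,2,5](2)
Move 6: P2 pit0 -> P1=[6,0,0,0,6,5](1) P2=[0,5,0,1,2,5](10)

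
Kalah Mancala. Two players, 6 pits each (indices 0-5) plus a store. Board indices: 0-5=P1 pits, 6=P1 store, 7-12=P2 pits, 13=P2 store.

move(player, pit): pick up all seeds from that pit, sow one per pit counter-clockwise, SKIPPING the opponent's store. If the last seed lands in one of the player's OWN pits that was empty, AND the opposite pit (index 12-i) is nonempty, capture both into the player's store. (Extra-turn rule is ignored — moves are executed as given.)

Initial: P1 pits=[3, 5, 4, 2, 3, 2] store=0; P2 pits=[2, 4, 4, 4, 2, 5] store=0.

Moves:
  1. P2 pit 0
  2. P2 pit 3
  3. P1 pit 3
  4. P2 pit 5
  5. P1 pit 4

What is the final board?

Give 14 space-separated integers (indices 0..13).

Answer: 5 6 5 1 0 4 1 1 6 6 0 3 0 2

Derivation:
Move 1: P2 pit0 -> P1=[3,5,4,2,3,2](0) P2=[0,5,5,4,2,5](0)
Move 2: P2 pit3 -> P1=[4,5,4,2,3,2](0) P2=[0,5,5,0,3,6](1)
Move 3: P1 pit3 -> P1=[4,5,4,0,4,3](0) P2=[0,5,5,0,3,6](1)
Move 4: P2 pit5 -> P1=[5,6,5,1,5,3](0) P2=[0,5,5,0,3,0](2)
Move 5: P1 pit4 -> P1=[5,6,5,1,0,4](1) P2=[1,6,6,0,3,0](2)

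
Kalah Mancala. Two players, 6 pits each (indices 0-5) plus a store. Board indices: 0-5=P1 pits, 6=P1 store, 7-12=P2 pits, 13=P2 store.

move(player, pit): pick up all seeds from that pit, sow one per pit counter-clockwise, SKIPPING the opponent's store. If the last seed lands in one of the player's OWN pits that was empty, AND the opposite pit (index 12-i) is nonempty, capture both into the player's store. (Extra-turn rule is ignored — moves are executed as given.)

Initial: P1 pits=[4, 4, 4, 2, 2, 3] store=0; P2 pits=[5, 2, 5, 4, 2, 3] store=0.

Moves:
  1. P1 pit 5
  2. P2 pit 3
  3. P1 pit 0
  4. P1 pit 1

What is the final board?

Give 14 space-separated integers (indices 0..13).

Move 1: P1 pit5 -> P1=[4,4,4,2,2,0](1) P2=[6,3,5,4,2,3](0)
Move 2: P2 pit3 -> P1=[5,4,4,2,2,0](1) P2=[6,3,5,0,3,4](1)
Move 3: P1 pit0 -> P1=[0,5,5,3,3,0](8) P2=[0,3,5,0,3,4](1)
Move 4: P1 pit1 -> P1=[0,0,6,4,4,1](9) P2=[0,3,5,0,3,4](1)

Answer: 0 0 6 4 4 1 9 0 3 5 0 3 4 1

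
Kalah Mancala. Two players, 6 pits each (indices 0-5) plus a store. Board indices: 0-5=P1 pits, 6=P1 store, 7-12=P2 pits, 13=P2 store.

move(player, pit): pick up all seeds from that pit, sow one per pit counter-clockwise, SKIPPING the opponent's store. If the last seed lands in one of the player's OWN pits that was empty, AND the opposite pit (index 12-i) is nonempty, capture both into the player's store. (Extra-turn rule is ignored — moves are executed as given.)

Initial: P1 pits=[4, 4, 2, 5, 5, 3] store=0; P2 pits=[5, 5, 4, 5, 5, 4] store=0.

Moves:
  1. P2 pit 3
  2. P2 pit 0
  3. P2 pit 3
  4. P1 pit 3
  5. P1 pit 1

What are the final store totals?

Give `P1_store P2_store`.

Move 1: P2 pit3 -> P1=[5,5,2,5,5,3](0) P2=[5,5,4,0,6,5](1)
Move 2: P2 pit0 -> P1=[5,5,2,5,5,3](0) P2=[0,6,5,1,7,6](1)
Move 3: P2 pit3 -> P1=[5,5,2,5,5,3](0) P2=[0,6,5,0,8,6](1)
Move 4: P1 pit3 -> P1=[5,5,2,0,6,4](1) P2=[1,7,5,0,8,6](1)
Move 5: P1 pit1 -> P1=[5,0,3,1,7,5](2) P2=[1,7,5,0,8,6](1)

Answer: 2 1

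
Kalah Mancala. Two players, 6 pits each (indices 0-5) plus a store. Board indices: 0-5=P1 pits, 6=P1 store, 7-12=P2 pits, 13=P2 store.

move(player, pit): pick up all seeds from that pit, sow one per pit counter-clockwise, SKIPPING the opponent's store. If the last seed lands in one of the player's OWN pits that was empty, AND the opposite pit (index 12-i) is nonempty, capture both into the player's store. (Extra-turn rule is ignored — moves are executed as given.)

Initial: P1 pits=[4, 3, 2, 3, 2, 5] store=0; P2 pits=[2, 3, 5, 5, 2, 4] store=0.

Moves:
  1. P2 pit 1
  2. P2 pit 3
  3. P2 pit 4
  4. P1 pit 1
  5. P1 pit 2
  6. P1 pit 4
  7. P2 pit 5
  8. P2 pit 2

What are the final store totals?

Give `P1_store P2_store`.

Answer: 3 4

Derivation:
Move 1: P2 pit1 -> P1=[4,3,2,3,2,5](0) P2=[2,0,6,6,3,4](0)
Move 2: P2 pit3 -> P1=[5,4,3,3,2,5](0) P2=[2,0,6,0,4,5](1)
Move 3: P2 pit4 -> P1=[6,5,3,3,2,5](0) P2=[2,0,6,0,0,6](2)
Move 4: P1 pit1 -> P1=[6,0,4,4,3,6](1) P2=[2,0,6,0,0,6](2)
Move 5: P1 pit2 -> P1=[6,0,0,5,4,7](2) P2=[2,0,6,0,0,6](2)
Move 6: P1 pit4 -> P1=[6,0,0,5,0,8](3) P2=[3,1,6,0,0,6](2)
Move 7: P2 pit5 -> P1=[7,1,1,6,1,8](3) P2=[3,1,6,0,0,0](3)
Move 8: P2 pit2 -> P1=[8,2,1,6,1,8](3) P2=[3,1,0,1,1,1](4)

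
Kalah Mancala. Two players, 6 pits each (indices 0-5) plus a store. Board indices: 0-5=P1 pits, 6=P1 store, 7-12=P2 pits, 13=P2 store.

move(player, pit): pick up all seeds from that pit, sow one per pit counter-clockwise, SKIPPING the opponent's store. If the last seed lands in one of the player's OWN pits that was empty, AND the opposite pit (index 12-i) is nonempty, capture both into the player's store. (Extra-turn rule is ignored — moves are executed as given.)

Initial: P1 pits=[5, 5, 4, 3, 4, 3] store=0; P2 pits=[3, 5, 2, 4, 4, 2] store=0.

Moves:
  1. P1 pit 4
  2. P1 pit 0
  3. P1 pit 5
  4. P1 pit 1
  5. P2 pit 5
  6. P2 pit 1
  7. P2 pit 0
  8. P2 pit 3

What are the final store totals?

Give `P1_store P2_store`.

Answer: 3 4

Derivation:
Move 1: P1 pit4 -> P1=[5,5,4,3,0,4](1) P2=[4,6,2,4,4,2](0)
Move 2: P1 pit0 -> P1=[0,6,5,4,1,5](1) P2=[4,6,2,4,4,2](0)
Move 3: P1 pit5 -> P1=[0,6,5,4,1,0](2) P2=[5,7,3,5,4,2](0)
Move 4: P1 pit1 -> P1=[0,0,6,5,2,1](3) P2=[6,7,3,5,4,2](0)
Move 5: P2 pit5 -> P1=[1,0,6,5,2,1](3) P2=[6,7,3,5,4,0](1)
Move 6: P2 pit1 -> P1=[2,1,6,5,2,1](3) P2=[6,0,4,6,5,1](2)
Move 7: P2 pit0 -> P1=[2,1,6,5,2,1](3) P2=[0,1,5,7,6,2](3)
Move 8: P2 pit3 -> P1=[3,2,7,6,2,1](3) P2=[0,1,5,0,7,3](4)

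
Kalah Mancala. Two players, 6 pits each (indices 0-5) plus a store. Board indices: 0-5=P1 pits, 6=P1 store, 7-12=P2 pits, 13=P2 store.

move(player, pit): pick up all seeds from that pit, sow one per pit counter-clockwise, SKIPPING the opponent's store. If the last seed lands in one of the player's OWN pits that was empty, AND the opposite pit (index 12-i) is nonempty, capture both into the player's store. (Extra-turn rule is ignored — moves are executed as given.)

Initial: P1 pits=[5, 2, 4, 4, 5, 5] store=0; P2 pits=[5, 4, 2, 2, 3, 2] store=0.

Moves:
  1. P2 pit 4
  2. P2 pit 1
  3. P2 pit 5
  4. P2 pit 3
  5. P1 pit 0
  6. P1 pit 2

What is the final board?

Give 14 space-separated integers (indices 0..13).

Move 1: P2 pit4 -> P1=[6,2,4,4,5,5](0) P2=[5,4,2,2,0,3](1)
Move 2: P2 pit1 -> P1=[6,2,4,4,5,5](0) P2=[5,0,3,3,1,4](1)
Move 3: P2 pit5 -> P1=[7,3,5,4,5,5](0) P2=[5,0,3,3,1,0](2)
Move 4: P2 pit3 -> P1=[7,3,5,4,5,5](0) P2=[5,0,3,0,2,1](3)
Move 5: P1 pit0 -> P1=[0,4,6,5,6,6](1) P2=[6,0,3,0,2,1](3)
Move 6: P1 pit2 -> P1=[0,4,0,6,7,7](2) P2=[7,1,3,0,2,1](3)

Answer: 0 4 0 6 7 7 2 7 1 3 0 2 1 3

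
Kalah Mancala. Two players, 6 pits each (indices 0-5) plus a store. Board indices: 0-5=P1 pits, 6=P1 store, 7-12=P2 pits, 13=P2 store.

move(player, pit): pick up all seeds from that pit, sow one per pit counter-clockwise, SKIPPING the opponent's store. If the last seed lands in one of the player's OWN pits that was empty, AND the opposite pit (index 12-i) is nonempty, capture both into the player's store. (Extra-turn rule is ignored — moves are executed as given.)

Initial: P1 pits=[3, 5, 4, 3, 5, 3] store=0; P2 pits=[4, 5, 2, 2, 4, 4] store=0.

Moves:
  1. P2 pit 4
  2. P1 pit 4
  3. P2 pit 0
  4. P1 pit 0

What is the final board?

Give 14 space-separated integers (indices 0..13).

Move 1: P2 pit4 -> P1=[4,6,4,3,5,3](0) P2=[4,5,2,2,0,5](1)
Move 2: P1 pit4 -> P1=[4,6,4,3,0,4](1) P2=[5,6,3,2,0,5](1)
Move 3: P2 pit0 -> P1=[4,6,4,3,0,4](1) P2=[0,7,4,3,1,6](1)
Move 4: P1 pit0 -> P1=[0,7,5,4,0,4](9) P2=[0,0,4,3,1,6](1)

Answer: 0 7 5 4 0 4 9 0 0 4 3 1 6 1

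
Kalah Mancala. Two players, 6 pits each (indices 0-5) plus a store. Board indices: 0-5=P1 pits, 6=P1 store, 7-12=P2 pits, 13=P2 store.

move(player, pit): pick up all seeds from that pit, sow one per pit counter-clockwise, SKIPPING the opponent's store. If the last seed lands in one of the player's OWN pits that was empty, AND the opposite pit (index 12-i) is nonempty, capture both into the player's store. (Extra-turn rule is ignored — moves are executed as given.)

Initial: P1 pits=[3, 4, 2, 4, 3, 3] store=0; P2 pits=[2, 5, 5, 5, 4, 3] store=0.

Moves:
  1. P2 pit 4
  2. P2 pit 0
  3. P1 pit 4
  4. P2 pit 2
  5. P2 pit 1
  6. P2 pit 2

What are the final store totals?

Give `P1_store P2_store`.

Answer: 1 3

Derivation:
Move 1: P2 pit4 -> P1=[4,5,2,4,3,3](0) P2=[2,5,5,5,0,4](1)
Move 2: P2 pit0 -> P1=[4,5,2,4,3,3](0) P2=[0,6,6,5,0,4](1)
Move 3: P1 pit4 -> P1=[4,5,2,4,0,4](1) P2=[1,6,6,5,0,4](1)
Move 4: P2 pit2 -> P1=[5,6,2,4,0,4](1) P2=[1,6,0,6,1,5](2)
Move 5: P2 pit1 -> P1=[6,6,2,4,0,4](1) P2=[1,0,1,7,2,6](3)
Move 6: P2 pit2 -> P1=[6,6,2,4,0,4](1) P2=[1,0,0,8,2,6](3)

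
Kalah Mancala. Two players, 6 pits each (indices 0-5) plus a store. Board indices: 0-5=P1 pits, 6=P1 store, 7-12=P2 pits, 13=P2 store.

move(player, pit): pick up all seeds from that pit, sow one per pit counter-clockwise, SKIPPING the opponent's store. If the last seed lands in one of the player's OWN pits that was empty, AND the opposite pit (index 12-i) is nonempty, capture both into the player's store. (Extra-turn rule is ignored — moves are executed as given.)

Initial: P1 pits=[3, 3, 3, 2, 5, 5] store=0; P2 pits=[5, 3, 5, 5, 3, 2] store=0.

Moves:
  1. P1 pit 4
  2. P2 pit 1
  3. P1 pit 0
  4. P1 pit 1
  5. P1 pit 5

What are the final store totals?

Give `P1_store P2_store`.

Answer: 2 0

Derivation:
Move 1: P1 pit4 -> P1=[3,3,3,2,0,6](1) P2=[6,4,6,5,3,2](0)
Move 2: P2 pit1 -> P1=[3,3,3,2,0,6](1) P2=[6,0,7,6,4,3](0)
Move 3: P1 pit0 -> P1=[0,4,4,3,0,6](1) P2=[6,0,7,6,4,3](0)
Move 4: P1 pit1 -> P1=[0,0,5,4,1,7](1) P2=[6,0,7,6,4,3](0)
Move 5: P1 pit5 -> P1=[0,0,5,4,1,0](2) P2=[7,1,8,7,5,4](0)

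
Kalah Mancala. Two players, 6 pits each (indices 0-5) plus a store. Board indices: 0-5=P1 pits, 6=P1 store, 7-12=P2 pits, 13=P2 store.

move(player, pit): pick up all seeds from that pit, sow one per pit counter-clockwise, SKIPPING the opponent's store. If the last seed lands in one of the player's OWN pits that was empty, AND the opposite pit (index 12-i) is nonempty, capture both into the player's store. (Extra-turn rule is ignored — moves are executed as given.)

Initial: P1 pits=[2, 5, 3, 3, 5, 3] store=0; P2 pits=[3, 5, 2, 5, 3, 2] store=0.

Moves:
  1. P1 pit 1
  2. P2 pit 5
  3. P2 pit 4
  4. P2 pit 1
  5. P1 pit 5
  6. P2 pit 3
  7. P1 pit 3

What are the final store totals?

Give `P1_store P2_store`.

Answer: 3 4

Derivation:
Move 1: P1 pit1 -> P1=[2,0,4,4,6,4](1) P2=[3,5,2,5,3,2](0)
Move 2: P2 pit5 -> P1=[3,0,4,4,6,4](1) P2=[3,5,2,5,3,0](1)
Move 3: P2 pit4 -> P1=[4,0,4,4,6,4](1) P2=[3,5,2,5,0,1](2)
Move 4: P2 pit1 -> P1=[4,0,4,4,6,4](1) P2=[3,0,3,6,1,2](3)
Move 5: P1 pit5 -> P1=[4,0,4,4,6,0](2) P2=[4,1,4,6,1,2](3)
Move 6: P2 pit3 -> P1=[5,1,5,4,6,0](2) P2=[4,1,4,0,2,3](4)
Move 7: P1 pit3 -> P1=[5,1,5,0,7,1](3) P2=[5,1,4,0,2,3](4)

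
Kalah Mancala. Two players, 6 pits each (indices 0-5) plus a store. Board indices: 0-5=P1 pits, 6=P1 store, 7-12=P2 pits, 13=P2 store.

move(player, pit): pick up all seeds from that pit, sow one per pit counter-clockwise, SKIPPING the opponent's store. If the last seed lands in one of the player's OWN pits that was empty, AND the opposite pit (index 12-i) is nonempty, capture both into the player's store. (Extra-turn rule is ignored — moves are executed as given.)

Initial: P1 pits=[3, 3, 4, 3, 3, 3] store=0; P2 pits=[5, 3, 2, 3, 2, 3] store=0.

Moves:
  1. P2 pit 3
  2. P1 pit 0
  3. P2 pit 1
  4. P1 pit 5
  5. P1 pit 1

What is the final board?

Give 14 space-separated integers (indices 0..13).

Answer: 0 0 6 5 4 0 8 0 1 3 1 4 4 1

Derivation:
Move 1: P2 pit3 -> P1=[3,3,4,3,3,3](0) P2=[5,3,2,0,3,4](1)
Move 2: P1 pit0 -> P1=[0,4,5,4,3,3](0) P2=[5,3,2,0,3,4](1)
Move 3: P2 pit1 -> P1=[0,4,5,4,3,3](0) P2=[5,0,3,1,4,4](1)
Move 4: P1 pit5 -> P1=[0,4,5,4,3,0](1) P2=[6,1,3,1,4,4](1)
Move 5: P1 pit1 -> P1=[0,0,6,5,4,0](8) P2=[0,1,3,1,4,4](1)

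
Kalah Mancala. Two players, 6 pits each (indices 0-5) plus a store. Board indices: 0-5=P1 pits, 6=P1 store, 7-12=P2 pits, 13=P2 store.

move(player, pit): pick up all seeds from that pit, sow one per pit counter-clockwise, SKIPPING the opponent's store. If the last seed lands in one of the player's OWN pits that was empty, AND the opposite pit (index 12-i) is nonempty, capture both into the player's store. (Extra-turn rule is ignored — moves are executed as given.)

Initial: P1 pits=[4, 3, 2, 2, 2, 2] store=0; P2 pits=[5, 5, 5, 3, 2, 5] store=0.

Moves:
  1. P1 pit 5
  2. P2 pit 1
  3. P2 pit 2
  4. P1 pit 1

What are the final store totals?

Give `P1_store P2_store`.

Move 1: P1 pit5 -> P1=[4,3,2,2,2,0](1) P2=[6,5,5,3,2,5](0)
Move 2: P2 pit1 -> P1=[4,3,2,2,2,0](1) P2=[6,0,6,4,3,6](1)
Move 3: P2 pit2 -> P1=[5,4,2,2,2,0](1) P2=[6,0,0,5,4,7](2)
Move 4: P1 pit1 -> P1=[5,0,3,3,3,0](8) P2=[0,0,0,5,4,7](2)

Answer: 8 2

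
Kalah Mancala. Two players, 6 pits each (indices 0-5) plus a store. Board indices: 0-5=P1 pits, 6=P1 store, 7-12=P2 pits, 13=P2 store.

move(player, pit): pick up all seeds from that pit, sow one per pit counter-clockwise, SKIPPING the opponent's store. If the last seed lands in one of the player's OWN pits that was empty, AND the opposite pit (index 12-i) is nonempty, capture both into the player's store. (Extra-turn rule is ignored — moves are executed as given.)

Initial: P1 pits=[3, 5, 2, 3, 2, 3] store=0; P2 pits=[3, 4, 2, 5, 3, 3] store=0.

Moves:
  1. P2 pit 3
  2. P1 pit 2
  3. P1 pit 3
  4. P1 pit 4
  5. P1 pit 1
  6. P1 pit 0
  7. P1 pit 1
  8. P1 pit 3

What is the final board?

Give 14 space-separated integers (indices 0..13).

Answer: 0 0 3 0 3 7 3 6 5 2 0 4 4 1

Derivation:
Move 1: P2 pit3 -> P1=[4,6,2,3,2,3](0) P2=[3,4,2,0,4,4](1)
Move 2: P1 pit2 -> P1=[4,6,0,4,3,3](0) P2=[3,4,2,0,4,4](1)
Move 3: P1 pit3 -> P1=[4,6,0,0,4,4](1) P2=[4,4,2,0,4,4](1)
Move 4: P1 pit4 -> P1=[4,6,0,0,0,5](2) P2=[5,5,2,0,4,4](1)
Move 5: P1 pit1 -> P1=[4,0,1,1,1,6](3) P2=[6,5,2,0,4,4](1)
Move 6: P1 pit0 -> P1=[0,1,2,2,2,6](3) P2=[6,5,2,0,4,4](1)
Move 7: P1 pit1 -> P1=[0,0,3,2,2,6](3) P2=[6,5,2,0,4,4](1)
Move 8: P1 pit3 -> P1=[0,0,3,0,3,7](3) P2=[6,5,2,0,4,4](1)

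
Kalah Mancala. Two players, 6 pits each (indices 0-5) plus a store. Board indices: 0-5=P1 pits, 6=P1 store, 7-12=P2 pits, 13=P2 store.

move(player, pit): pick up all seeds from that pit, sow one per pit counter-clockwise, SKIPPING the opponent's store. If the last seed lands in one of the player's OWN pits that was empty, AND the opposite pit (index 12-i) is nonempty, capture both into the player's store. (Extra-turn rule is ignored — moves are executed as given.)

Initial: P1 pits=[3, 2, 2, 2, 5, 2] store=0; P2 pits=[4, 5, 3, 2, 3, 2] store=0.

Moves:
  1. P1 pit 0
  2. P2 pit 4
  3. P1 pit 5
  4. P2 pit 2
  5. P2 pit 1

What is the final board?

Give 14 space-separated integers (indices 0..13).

Move 1: P1 pit0 -> P1=[0,3,3,3,5,2](0) P2=[4,5,3,2,3,2](0)
Move 2: P2 pit4 -> P1=[1,3,3,3,5,2](0) P2=[4,5,3,2,0,3](1)
Move 3: P1 pit5 -> P1=[1,3,3,3,5,0](1) P2=[5,5,3,2,0,3](1)
Move 4: P2 pit2 -> P1=[1,3,3,3,5,0](1) P2=[5,5,0,3,1,4](1)
Move 5: P2 pit1 -> P1=[1,3,3,3,5,0](1) P2=[5,0,1,4,2,5](2)

Answer: 1 3 3 3 5 0 1 5 0 1 4 2 5 2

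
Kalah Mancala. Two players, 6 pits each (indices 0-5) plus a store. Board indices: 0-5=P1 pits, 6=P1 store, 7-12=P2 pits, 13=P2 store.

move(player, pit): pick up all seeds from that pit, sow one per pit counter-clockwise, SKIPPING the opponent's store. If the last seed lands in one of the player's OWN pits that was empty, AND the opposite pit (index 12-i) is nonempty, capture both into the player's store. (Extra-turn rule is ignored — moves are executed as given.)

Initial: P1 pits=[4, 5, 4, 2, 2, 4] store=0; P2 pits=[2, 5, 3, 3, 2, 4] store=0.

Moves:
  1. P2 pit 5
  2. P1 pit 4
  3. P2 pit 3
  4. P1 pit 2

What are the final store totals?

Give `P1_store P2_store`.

Move 1: P2 pit5 -> P1=[5,6,5,2,2,4](0) P2=[2,5,3,3,2,0](1)
Move 2: P1 pit4 -> P1=[5,6,5,2,0,5](1) P2=[2,5,3,3,2,0](1)
Move 3: P2 pit3 -> P1=[5,6,5,2,0,5](1) P2=[2,5,3,0,3,1](2)
Move 4: P1 pit2 -> P1=[5,6,0,3,1,6](2) P2=[3,5,3,0,3,1](2)

Answer: 2 2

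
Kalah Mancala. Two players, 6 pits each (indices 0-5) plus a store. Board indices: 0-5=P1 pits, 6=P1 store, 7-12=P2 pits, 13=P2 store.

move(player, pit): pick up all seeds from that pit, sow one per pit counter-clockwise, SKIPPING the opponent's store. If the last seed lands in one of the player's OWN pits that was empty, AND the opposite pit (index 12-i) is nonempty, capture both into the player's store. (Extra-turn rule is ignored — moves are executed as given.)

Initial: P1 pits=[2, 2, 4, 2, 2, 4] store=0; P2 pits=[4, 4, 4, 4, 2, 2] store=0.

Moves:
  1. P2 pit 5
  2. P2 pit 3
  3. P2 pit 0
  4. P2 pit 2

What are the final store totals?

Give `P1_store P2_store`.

Answer: 0 3

Derivation:
Move 1: P2 pit5 -> P1=[3,2,4,2,2,4](0) P2=[4,4,4,4,2,0](1)
Move 2: P2 pit3 -> P1=[4,2,4,2,2,4](0) P2=[4,4,4,0,3,1](2)
Move 3: P2 pit0 -> P1=[4,2,4,2,2,4](0) P2=[0,5,5,1,4,1](2)
Move 4: P2 pit2 -> P1=[5,2,4,2,2,4](0) P2=[0,5,0,2,5,2](3)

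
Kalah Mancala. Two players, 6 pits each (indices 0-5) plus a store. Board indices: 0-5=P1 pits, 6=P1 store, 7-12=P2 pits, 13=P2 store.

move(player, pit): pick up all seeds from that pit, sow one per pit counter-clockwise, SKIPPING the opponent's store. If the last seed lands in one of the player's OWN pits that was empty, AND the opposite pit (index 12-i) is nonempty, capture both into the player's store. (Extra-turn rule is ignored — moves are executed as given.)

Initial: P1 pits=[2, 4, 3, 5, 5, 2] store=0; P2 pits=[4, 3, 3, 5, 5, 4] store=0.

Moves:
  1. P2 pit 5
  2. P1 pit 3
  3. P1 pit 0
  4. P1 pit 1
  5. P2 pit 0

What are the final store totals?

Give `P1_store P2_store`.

Answer: 6 2

Derivation:
Move 1: P2 pit5 -> P1=[3,5,4,5,5,2](0) P2=[4,3,3,5,5,0](1)
Move 2: P1 pit3 -> P1=[3,5,4,0,6,3](1) P2=[5,4,3,5,5,0](1)
Move 3: P1 pit0 -> P1=[0,6,5,0,6,3](5) P2=[5,4,0,5,5,0](1)
Move 4: P1 pit1 -> P1=[0,0,6,1,7,4](6) P2=[6,4,0,5,5,0](1)
Move 5: P2 pit0 -> P1=[0,0,6,1,7,4](6) P2=[0,5,1,6,6,1](2)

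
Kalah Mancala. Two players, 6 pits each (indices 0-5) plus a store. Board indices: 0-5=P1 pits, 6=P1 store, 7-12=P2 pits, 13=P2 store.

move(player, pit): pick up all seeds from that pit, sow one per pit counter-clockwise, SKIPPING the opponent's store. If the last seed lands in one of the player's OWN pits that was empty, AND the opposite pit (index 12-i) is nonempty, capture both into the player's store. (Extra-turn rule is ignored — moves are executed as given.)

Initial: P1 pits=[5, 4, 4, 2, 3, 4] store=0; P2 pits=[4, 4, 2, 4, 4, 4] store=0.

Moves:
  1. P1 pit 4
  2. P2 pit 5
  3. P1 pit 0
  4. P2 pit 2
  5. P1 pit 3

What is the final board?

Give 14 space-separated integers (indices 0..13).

Answer: 0 6 6 0 2 7 3 5 4 0 5 5 0 1

Derivation:
Move 1: P1 pit4 -> P1=[5,4,4,2,0,5](1) P2=[5,4,2,4,4,4](0)
Move 2: P2 pit5 -> P1=[6,5,5,2,0,5](1) P2=[5,4,2,4,4,0](1)
Move 3: P1 pit0 -> P1=[0,6,6,3,1,6](2) P2=[5,4,2,4,4,0](1)
Move 4: P2 pit2 -> P1=[0,6,6,3,1,6](2) P2=[5,4,0,5,5,0](1)
Move 5: P1 pit3 -> P1=[0,6,6,0,2,7](3) P2=[5,4,0,5,5,0](1)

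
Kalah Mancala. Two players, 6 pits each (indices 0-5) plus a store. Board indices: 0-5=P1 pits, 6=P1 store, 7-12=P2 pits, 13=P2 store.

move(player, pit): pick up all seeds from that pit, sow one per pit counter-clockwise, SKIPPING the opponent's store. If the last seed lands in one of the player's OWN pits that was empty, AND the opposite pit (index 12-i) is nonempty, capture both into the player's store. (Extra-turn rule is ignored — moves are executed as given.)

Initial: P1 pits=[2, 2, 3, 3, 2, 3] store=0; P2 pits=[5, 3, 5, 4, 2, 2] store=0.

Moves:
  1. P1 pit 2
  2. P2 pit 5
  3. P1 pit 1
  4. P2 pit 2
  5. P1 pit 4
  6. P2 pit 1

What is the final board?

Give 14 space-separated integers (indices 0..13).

Answer: 4 0 1 5 0 5 1 6 0 1 6 4 1 2

Derivation:
Move 1: P1 pit2 -> P1=[2,2,0,4,3,4](0) P2=[5,3,5,4,2,2](0)
Move 2: P2 pit5 -> P1=[3,2,0,4,3,4](0) P2=[5,3,5,4,2,0](1)
Move 3: P1 pit1 -> P1=[3,0,1,5,3,4](0) P2=[5,3,5,4,2,0](1)
Move 4: P2 pit2 -> P1=[4,0,1,5,3,4](0) P2=[5,3,0,5,3,1](2)
Move 5: P1 pit4 -> P1=[4,0,1,5,0,5](1) P2=[6,3,0,5,3,1](2)
Move 6: P2 pit1 -> P1=[4,0,1,5,0,5](1) P2=[6,0,1,6,4,1](2)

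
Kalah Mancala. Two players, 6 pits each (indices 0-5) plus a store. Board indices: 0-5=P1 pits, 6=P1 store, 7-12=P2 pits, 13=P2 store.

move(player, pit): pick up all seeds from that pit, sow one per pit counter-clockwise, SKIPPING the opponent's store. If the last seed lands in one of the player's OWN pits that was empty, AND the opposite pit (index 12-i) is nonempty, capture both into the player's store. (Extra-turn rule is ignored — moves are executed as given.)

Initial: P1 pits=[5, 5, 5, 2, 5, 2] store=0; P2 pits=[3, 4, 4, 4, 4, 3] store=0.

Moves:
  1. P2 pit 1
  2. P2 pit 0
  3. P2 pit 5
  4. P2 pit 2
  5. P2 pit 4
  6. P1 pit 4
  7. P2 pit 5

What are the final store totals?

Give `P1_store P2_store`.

Answer: 1 4

Derivation:
Move 1: P2 pit1 -> P1=[5,5,5,2,5,2](0) P2=[3,0,5,5,5,4](0)
Move 2: P2 pit0 -> P1=[5,5,5,2,5,2](0) P2=[0,1,6,6,5,4](0)
Move 3: P2 pit5 -> P1=[6,6,6,2,5,2](0) P2=[0,1,6,6,5,0](1)
Move 4: P2 pit2 -> P1=[7,7,6,2,5,2](0) P2=[0,1,0,7,6,1](2)
Move 5: P2 pit4 -> P1=[8,8,7,3,5,2](0) P2=[0,1,0,7,0,2](3)
Move 6: P1 pit4 -> P1=[8,8,7,3,0,3](1) P2=[1,2,1,7,0,2](3)
Move 7: P2 pit5 -> P1=[9,8,7,3,0,3](1) P2=[1,2,1,7,0,0](4)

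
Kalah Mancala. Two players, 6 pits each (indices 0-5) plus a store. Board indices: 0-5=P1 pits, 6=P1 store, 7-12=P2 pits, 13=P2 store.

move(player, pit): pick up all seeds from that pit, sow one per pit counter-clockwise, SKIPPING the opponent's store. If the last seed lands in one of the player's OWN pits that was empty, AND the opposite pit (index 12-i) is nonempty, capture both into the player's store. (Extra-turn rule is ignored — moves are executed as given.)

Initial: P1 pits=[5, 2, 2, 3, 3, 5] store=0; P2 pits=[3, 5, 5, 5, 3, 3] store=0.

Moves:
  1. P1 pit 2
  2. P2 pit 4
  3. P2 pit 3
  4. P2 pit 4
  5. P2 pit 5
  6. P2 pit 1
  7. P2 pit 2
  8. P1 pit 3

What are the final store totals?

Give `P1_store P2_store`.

Move 1: P1 pit2 -> P1=[5,2,0,4,4,5](0) P2=[3,5,5,5,3,3](0)
Move 2: P2 pit4 -> P1=[6,2,0,4,4,5](0) P2=[3,5,5,5,0,4](1)
Move 3: P2 pit3 -> P1=[7,3,0,4,4,5](0) P2=[3,5,5,0,1,5](2)
Move 4: P2 pit4 -> P1=[7,3,0,4,4,5](0) P2=[3,5,5,0,0,6](2)
Move 5: P2 pit5 -> P1=[8,4,1,5,5,5](0) P2=[3,5,5,0,0,0](3)
Move 6: P2 pit1 -> P1=[8,4,1,5,5,5](0) P2=[3,0,6,1,1,1](4)
Move 7: P2 pit2 -> P1=[9,5,1,5,5,5](0) P2=[3,0,0,2,2,2](5)
Move 8: P1 pit3 -> P1=[9,5,1,0,6,6](1) P2=[4,1,0,2,2,2](5)

Answer: 1 5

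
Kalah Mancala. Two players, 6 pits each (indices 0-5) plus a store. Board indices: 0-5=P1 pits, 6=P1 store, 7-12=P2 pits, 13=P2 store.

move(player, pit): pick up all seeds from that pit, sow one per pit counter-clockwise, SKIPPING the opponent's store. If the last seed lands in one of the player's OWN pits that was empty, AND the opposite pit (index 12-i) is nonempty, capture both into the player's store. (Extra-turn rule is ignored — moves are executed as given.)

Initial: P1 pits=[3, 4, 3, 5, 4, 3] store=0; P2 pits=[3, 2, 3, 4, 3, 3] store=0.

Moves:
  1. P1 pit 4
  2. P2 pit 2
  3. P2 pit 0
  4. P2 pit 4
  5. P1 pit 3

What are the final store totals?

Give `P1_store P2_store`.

Answer: 2 1

Derivation:
Move 1: P1 pit4 -> P1=[3,4,3,5,0,4](1) P2=[4,3,3,4,3,3](0)
Move 2: P2 pit2 -> P1=[3,4,3,5,0,4](1) P2=[4,3,0,5,4,4](0)
Move 3: P2 pit0 -> P1=[3,4,3,5,0,4](1) P2=[0,4,1,6,5,4](0)
Move 4: P2 pit4 -> P1=[4,5,4,5,0,4](1) P2=[0,4,1,6,0,5](1)
Move 5: P1 pit3 -> P1=[4,5,4,0,1,5](2) P2=[1,5,1,6,0,5](1)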